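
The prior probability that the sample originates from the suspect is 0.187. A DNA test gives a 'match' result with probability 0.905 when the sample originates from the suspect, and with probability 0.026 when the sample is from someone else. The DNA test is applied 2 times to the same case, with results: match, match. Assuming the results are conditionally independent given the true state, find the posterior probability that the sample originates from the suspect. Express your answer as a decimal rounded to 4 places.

With H the event that the sample originates from the suspect, the joint likelihood of the observed sequence is P(data|H) = 0.905·0.905 = 0.81903 and P(data|¬H) = 0.026·0.026 = 0.00067600.
Bayes: P(H|data) = 0.187·0.81903 / (0.187·0.81903 + 0.813·0.00067600) = 0.15316/0.15371 = 0.9964.

Posterior P(H) ≈ 0.9964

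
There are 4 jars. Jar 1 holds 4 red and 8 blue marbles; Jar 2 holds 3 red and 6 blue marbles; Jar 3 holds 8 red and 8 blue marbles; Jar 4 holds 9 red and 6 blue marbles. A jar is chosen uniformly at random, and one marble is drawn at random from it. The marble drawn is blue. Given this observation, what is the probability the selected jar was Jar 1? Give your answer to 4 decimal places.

Posterior probability ≈ 0.2985

Tabulate prior·likelihood by source: [1] prior 0.25, lik 0.6667, product 0.1667; [2] prior 0.25, lik 0.6667, product 0.1667; [3] prior 0.25, lik 0.5, product 0.1250; [4] prior 0.25, lik 0.4, product 0.1000.
Normalizing constant = 0.55833; the posterior for Jar 1 is its product over the sum, 0.1667/0.55833 = 0.2985.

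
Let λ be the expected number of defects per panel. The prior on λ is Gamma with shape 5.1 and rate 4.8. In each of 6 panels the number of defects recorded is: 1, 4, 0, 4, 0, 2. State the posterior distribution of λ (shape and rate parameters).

The Poisson likelihood adds the total count to the shape and the number of exposure periods to the rate. Here ∑xᵢ = 11 and n = 6, so shape 5.1→16.1 and rate 4.8→10.8.

Posterior: Gamma(shape=16.1, rate=10.8)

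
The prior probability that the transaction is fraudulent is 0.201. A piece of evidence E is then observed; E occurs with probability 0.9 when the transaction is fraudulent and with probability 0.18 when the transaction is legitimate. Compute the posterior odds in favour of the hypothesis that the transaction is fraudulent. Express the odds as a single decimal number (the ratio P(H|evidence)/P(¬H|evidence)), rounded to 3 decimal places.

Prior odds = 0.201/(1−0.201) = 0.25156. In log-odds, ln(0.25156) = -1.3801.
Add log likelihood ratio: ln(5.0000) = 1.6094.
Posterior log-odds = 0.22938, so posterior odds = exp(0.22938) = 1.2578.

Posterior odds ≈ 1.258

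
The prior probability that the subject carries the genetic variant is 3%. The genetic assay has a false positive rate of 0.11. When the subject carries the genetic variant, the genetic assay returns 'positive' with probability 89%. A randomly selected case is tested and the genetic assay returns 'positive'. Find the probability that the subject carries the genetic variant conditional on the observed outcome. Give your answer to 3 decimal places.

P(H | E) ≈ 0.200

Write H for 'the subject carries the genetic variant'. Prior odds H:¬H = 0.03/0.97 = 0.030928. For the 'positive' outcome, the likelihood ratio is 0.89/0.11 = 8.0909.
Posterior odds = 0.030928 × 8.0909 = 0.25023, so P(H|E) = 0.25023/(1+0.25023) = 0.200.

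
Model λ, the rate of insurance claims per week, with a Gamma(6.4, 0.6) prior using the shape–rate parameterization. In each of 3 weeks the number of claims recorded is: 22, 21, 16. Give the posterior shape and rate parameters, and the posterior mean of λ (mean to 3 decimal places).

Total count ∑xᵢ = 59 over n = 3 weeks.
Gamma is conjugate to the Poisson likelihood: posterior is Gamma(shape = 6.4+59 = 65.4, rate = 0.6+3 = 3.6).
E[λ | data] = 65.4/3.6 = 18.167.

Posterior: Gamma(shape=65.4, rate=3.6); mean ≈ 18.167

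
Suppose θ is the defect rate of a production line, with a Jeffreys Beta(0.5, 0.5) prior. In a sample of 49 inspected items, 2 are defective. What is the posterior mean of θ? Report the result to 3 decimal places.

Posterior mean ≈ 0.050

Observing 2 successes and 47 failures updates Beta(0.5, 0.5) by adding the success and failure counts to the two shape parameters: α = 0.5+2 = 2.5, β = 0.5+47 = 47.5.
Posterior mean = α/(α+β) = 2.5/50 = 0.050.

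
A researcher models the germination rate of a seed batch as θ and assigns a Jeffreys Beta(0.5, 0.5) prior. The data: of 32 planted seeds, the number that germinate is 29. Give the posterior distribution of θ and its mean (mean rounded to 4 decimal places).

The binomial likelihood is conjugate to the Beta prior: with 29 successes and 3 failures, the posterior is Beta(0.5+29, 0.5+3) = Beta(29.5, 3.5).
Posterior mean = α/(α+β) = 29.5/33 = 0.8939.

Posterior: Beta(29.5, 3.5); mean ≈ 0.8939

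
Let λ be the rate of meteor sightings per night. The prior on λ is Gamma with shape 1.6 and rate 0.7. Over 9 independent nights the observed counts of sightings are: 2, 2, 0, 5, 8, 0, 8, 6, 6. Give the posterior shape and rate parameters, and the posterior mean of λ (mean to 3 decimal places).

The Poisson likelihood adds the total count to the shape and the number of exposure periods to the rate. Here ∑xᵢ = 37 and n = 9, so shape 1.6→38.6 and rate 0.7→9.7.
E[λ | data] = 38.6/9.7 = 3.979.

Posterior: Gamma(shape=38.6, rate=9.7); mean ≈ 3.979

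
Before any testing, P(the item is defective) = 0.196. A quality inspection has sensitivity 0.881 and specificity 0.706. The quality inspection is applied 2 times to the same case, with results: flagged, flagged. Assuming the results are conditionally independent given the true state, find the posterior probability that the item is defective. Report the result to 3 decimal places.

Posterior P(H) ≈ 0.686

With H the event that the item is defective, the joint likelihood of the observed sequence is P(data|H) = 0.881·0.881 = 0.77616 and P(data|¬H) = 0.294·0.294 = 0.086436.
Bayes: P(H|data) = 0.196·0.77616 / (0.196·0.77616 + 0.804·0.086436) = 0.15213/0.22162 = 0.6864.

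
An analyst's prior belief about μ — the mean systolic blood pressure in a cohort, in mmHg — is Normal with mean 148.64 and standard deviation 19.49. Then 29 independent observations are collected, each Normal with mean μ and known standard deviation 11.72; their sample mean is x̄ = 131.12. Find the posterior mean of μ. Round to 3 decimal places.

Posterior mean ≈ 131.336

Prior precision 1/τ₀² = 1/19.49² = 0.00263255; data precision n/σ² = 29/11.72² = 0.211127.
Posterior precision = 0.00263255 + 0.211127 = 0.213759.
Posterior mean = (0.00263255·148.64 + 0.211127·131.12) / 0.213759 = 131.336.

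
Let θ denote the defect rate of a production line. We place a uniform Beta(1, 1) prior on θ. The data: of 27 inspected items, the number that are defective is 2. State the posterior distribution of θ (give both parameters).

The binomial likelihood is conjugate to the Beta prior: with 2 successes and 25 failures, the posterior is Beta(1+2, 1+25) = Beta(3, 26).

Posterior: Beta(3, 26)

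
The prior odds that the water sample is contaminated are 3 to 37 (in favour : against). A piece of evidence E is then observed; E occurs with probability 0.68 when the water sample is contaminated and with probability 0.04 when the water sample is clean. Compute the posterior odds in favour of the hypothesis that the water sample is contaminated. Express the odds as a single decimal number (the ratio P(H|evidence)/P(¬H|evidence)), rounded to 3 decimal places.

Posterior odds ≈ 1.378

Prior odds = 3/37 = 0.081081. In log-odds, ln(0.081081) = -2.5123.
Add log likelihood ratio: ln(17.000) = 2.8332.
Posterior log-odds = 0.32091, so posterior odds = exp(0.32091) = 1.3784.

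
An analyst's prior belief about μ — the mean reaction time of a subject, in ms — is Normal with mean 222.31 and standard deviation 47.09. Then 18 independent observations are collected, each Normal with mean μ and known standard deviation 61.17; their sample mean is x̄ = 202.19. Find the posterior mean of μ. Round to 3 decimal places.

Posterior mean ≈ 203.914

Prior precision 1/τ₀² = 1/47.09² = 0.00045096; data precision n/σ² = 18/61.17² = 0.00481056.
Posterior precision = 0.00045096 + 0.00481056 = 0.00526152.
Posterior mean = (0.00045096·222.31 + 0.00481056·202.19) / 0.00526152 = 203.914.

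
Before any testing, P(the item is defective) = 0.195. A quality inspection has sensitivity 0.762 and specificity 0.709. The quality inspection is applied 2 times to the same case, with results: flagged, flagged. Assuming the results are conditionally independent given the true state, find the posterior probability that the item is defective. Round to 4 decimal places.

Posterior P(H) ≈ 0.6242

With H the event that the item is defective, the joint likelihood of the observed sequence is P(data|H) = 0.762·0.762 = 0.58064 and P(data|¬H) = 0.291·0.291 = 0.084681.
Bayes: P(H|data) = 0.195·0.58064 / (0.195·0.58064 + 0.805·0.084681) = 0.11323/0.18139 = 0.6242.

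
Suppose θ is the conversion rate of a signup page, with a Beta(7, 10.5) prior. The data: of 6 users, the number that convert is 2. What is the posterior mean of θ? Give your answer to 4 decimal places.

Posterior mean ≈ 0.3830

Observing 2 successes and 4 failures updates Beta(7, 10.5) by adding the success and failure counts to the two shape parameters: α = 7+2 = 9, β = 10.5+4 = 14.5.
Posterior mean = α/(α+β) = 9/23.5 = 0.3830.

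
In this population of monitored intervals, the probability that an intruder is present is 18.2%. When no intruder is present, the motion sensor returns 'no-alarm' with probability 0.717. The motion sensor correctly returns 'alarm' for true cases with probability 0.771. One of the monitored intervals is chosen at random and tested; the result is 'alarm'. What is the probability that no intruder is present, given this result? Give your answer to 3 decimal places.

P(¬H | E) ≈ 0.623

Let H be the event that an intruder is present. P(H) = 0.182, so P(¬H) = 0.818. With E the 'alarm' result, P(E|H) = 0.771 and P(E|¬H) = 0.283.
P(E) = 0.771·0.182 + 0.283·0.818 = 0.14032 + 0.23149 = 0.37182.
By Bayes' theorem, P(H|E) = 0.14032 / 0.37182 = 0.377. Hence P(¬H|E) = 1 − 0.377 = 0.623.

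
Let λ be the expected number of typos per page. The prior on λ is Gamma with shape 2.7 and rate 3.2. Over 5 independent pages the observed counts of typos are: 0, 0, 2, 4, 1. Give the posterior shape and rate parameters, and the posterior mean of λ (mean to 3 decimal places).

Total count ∑xᵢ = 7 over n = 5 pages.
Gamma is conjugate to the Poisson likelihood: posterior is Gamma(shape = 2.7+7 = 9.7, rate = 3.2+5 = 8.2).
Posterior mean = shape/rate = 9.7/8.2 = 1.183.

Posterior: Gamma(shape=9.7, rate=8.2); mean ≈ 1.183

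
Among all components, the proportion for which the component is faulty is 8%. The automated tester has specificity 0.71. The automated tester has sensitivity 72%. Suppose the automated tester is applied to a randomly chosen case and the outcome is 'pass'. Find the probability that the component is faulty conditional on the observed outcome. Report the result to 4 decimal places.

P(H | E) ≈ 0.0332

Let H be the event that the component is faulty. P(H) = 0.08, so P(¬H) = 0.92. With E the 'pass' result, P(E|H) = 0.28 and P(E|¬H) = 0.71.
P(E) = 0.28·0.08 + 0.71·0.92 = 0.022400 + 0.65320 = 0.67560.
By Bayes' theorem, P(H|E) = 0.022400 / 0.67560 = 0.0332.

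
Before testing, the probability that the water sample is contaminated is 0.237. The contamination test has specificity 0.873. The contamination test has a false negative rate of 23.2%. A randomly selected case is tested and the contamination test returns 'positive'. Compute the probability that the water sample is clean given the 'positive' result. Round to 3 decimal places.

P(¬H | E) ≈ 0.347

Write H for 'the water sample is contaminated'. Prior odds H:¬H = 0.237/0.763 = 0.31062. For the 'positive' outcome, the likelihood ratio is 0.768/0.127 = 6.0472.
Posterior odds = 0.31062 × 6.0472 = 1.8784, so P(H|E) = 1.8784/(1+1.8784) = 0.653. Then P(¬H|E) = 1 − 0.653 = 0.347.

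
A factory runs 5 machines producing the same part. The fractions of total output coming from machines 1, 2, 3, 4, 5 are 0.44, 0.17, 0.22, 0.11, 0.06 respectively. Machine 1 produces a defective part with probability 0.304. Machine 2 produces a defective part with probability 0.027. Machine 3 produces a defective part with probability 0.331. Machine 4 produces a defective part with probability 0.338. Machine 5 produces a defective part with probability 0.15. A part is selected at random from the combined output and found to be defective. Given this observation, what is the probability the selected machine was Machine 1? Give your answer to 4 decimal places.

Posterior probability ≈ 0.5198

Tabulate prior·likelihood by source: [1] prior 0.44, lik 0.304, product 0.1338; [2] prior 0.17, lik 0.027, product 0.004590; [3] prior 0.22, lik 0.331, product 0.07282; [4] prior 0.11, lik 0.338, product 0.03718; [5] prior 0.06, lik 0.15, product 0.009000.
Normalizing constant = 0.25735; the posterior for Machine 1 is its product over the sum, 0.1338/0.25735 = 0.5198.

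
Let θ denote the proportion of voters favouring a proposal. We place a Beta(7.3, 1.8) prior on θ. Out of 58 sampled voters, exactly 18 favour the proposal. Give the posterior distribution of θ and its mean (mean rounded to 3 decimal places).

The binomial likelihood is conjugate to the Beta prior: with 18 successes and 40 failures, the posterior is Beta(7.3+18, 1.8+40) = Beta(25.3, 41.8).
E[θ | data] = 25.3/(25.3+41.8) = 0.377.

Posterior: Beta(25.3, 41.8); mean ≈ 0.377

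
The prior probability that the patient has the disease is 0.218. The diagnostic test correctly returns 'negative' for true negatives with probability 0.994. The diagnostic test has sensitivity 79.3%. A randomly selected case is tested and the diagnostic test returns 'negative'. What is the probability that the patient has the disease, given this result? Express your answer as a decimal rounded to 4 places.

P(H | E) ≈ 0.0549

Let H be the event that the patient has the disease. P(H) = 0.218, so P(¬H) = 0.782. With E the 'negative' result, P(E|H) = 0.207 and P(E|¬H) = 0.994.
P(E) = 0.207·0.218 + 0.994·0.782 = 0.045126 + 0.77731 = 0.82243.
By Bayes' theorem, P(H|E) = 0.045126 / 0.82243 = 0.0549.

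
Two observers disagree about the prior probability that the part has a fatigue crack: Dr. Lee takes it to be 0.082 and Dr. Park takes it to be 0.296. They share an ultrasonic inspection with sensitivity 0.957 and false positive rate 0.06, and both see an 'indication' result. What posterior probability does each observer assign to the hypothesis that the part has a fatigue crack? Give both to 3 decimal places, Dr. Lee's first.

Dr. Lee: 0.588; Dr. Park: 0.870

P('+'|H) = 0.957, P('+'|¬H) = 0.06.
Dr. Lee: numerator 0.957·0.082 = 0.078474; evidence = 0.078474+0.06·0.918 = 0.13355; posterior = 0.588.
Dr. Park: numerator 0.957·0.296 = 0.28327; evidence = 0.28327+0.06·0.704 = 0.32551; posterior = 0.870.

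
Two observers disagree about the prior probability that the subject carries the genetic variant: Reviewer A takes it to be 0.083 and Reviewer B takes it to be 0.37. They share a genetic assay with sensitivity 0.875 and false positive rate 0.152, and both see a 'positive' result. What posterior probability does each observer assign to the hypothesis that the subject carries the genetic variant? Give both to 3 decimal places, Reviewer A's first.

The likelihood ratio for a 'positive' result is 0.875/0.152 = 5.7566.
Reviewer A: prior odds 0.083/0.917 = 0.090513; posterior odds 0.52104; posterior probability 0.343.
Reviewer B: prior odds 0.37/0.63 = 0.58730; posterior odds 3.3808; posterior probability 0.772.

Reviewer A: 0.343; Reviewer B: 0.772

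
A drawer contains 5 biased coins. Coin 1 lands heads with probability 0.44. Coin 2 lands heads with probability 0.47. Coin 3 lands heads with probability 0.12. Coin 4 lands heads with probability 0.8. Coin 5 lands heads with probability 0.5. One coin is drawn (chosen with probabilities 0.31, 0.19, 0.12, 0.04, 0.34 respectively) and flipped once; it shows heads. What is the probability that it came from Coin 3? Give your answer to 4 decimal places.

Posterior probability ≈ 0.0326

Tabulate prior·likelihood by source: [1] prior 0.31, lik 0.44, product 0.1364; [2] prior 0.19, lik 0.47, product 0.08930; [3] prior 0.12, lik 0.12, product 0.01440; [4] prior 0.04, lik 0.8, product 0.03200; [5] prior 0.34, lik 0.5, product 0.1700.
Normalizing constant = 0.44210; the posterior for Coin 3 is its product over the sum, 0.01440/0.44210 = 0.0326.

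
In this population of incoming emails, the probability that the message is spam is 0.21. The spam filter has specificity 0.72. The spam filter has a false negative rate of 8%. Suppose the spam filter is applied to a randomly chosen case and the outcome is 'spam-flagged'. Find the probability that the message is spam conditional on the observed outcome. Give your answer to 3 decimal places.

P(H | E) ≈ 0.466

Write H for 'the message is spam'. Prior odds H:¬H = 0.21/0.79 = 0.26582. For the 'spam-flagged' outcome, the likelihood ratio is 0.92/0.28 = 3.2857.
Posterior odds = 0.26582 × 3.2857 = 0.87342, so P(H|E) = 0.87342/(1+0.87342) = 0.466.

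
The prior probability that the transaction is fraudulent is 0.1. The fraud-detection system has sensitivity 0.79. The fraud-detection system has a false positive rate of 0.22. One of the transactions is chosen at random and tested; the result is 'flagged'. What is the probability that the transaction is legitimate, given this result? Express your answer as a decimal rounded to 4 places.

Let H be the event that the transaction is fraudulent. P(H) = 0.1, so P(¬H) = 0.9. With E the 'flagged' result, P(E|H) = 0.79 and P(E|¬H) = 0.22.
P(E) = 0.79·0.1 + 0.22·0.9 = 0.079000 + 0.19800 = 0.27700.
By Bayes' theorem, P(H|E) = 0.079000 / 0.27700 = 0.2852. Hence P(¬H|E) = 1 − 0.2852 = 0.7148.

P(¬H | E) ≈ 0.7148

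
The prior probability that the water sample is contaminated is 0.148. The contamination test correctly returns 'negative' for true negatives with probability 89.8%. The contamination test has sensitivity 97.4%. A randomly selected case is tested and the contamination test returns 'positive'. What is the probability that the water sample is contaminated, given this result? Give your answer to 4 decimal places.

Let H be the event that the water sample is contaminated. P(H) = 0.148, so P(¬H) = 0.852. With E the 'positive' result, P(E|H) = 0.974 and P(E|¬H) = 0.102.
P(E) = 0.974·0.148 + 0.102·0.852 = 0.14415 + 0.086904 = 0.23106.
By Bayes' theorem, P(H|E) = 0.14415 / 0.23106 = 0.6239.

P(H | E) ≈ 0.6239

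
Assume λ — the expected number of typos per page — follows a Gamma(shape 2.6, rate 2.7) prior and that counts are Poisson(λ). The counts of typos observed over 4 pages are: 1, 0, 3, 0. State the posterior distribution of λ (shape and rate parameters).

Total count ∑xᵢ = 4 over n = 4 pages.
Gamma is conjugate to the Poisson likelihood: posterior is Gamma(shape = 2.6+4 = 6.6, rate = 2.7+4 = 6.7).

Posterior: Gamma(shape=6.6, rate=6.7)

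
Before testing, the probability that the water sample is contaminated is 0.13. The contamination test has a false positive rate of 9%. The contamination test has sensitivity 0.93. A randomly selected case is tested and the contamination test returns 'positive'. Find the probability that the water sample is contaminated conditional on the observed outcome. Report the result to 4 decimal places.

P(H | E) ≈ 0.6069

Write H for 'the water sample is contaminated'. Prior odds H:¬H = 0.13/0.87 = 0.14943. For the 'positive' outcome, the likelihood ratio is 0.93/0.09 = 10.333.
Posterior odds = 0.14943 × 10.333 = 1.5441, so P(H|E) = 1.5441/(1+1.5441) = 0.6069.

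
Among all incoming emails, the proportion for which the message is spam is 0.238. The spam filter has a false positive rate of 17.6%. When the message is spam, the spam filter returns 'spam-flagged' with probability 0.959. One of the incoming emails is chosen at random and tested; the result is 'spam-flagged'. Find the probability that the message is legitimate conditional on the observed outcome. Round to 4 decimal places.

P(¬H | E) ≈ 0.3701

Let H be the event that the message is spam. P(H) = 0.238, so P(¬H) = 0.762. With E the 'spam-flagged' result, P(E|H) = 0.959 and P(E|¬H) = 0.176.
P(E) = 0.959·0.238 + 0.176·0.762 = 0.22824 + 0.13411 = 0.36235.
By Bayes' theorem, P(H|E) = 0.22824 / 0.36235 = 0.6299. Hence P(¬H|E) = 1 − 0.6299 = 0.3701.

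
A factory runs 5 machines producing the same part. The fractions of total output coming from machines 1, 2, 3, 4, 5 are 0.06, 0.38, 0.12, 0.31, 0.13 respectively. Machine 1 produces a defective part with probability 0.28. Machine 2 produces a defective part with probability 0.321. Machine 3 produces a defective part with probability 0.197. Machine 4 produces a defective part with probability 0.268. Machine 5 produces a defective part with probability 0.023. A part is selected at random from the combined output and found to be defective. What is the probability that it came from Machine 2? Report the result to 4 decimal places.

Posterior probability ≈ 0.4909

P(defective|M1) = 0.28; P(defective|M2) = 0.321; P(defective|M3) = 0.197; P(defective|M4) = 0.268; P(defective|M5) = 0.023.
Prior × likelihood for each source: 0.06·0.28=0.01680, 0.38·0.321=0.1220, 0.12·0.197=0.02364, 0.31·0.268=0.08308, 0.13·0.023=0.002990. Summing gives P(defective) = 0.24849.
P(Machine 2 | defective) = 0.1220 / 0.24849 = 0.4909.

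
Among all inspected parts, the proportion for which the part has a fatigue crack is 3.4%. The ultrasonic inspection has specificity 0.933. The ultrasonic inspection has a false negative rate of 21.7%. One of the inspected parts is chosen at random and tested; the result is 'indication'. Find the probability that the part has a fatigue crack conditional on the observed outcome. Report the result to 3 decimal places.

Let H be the event that the part has a fatigue crack. P(H) = 0.034, so P(¬H) = 0.966. With E the 'indication' result, P(E|H) = 0.783 and P(E|¬H) = 0.067.
P(E) = 0.783·0.034 + 0.067·0.966 = 0.026622 + 0.064722 = 0.091344.
By Bayes' theorem, P(H|E) = 0.026622 / 0.091344 = 0.291.

P(H | E) ≈ 0.291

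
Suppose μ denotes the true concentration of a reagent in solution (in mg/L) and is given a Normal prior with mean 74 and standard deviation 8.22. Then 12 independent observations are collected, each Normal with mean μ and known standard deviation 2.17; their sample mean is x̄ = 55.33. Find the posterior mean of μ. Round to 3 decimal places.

Posterior mean ≈ 55.438

Prior precision 1/τ₀² = 1/8.22² = 0.0147998; data precision n/σ² = 12/2.17² = 2.54837.
Posterior precision = 0.0147998 + 2.54837 = 2.56317.
Posterior mean = (0.0147998·74 + 2.54837·55.33) / 2.56317 = 55.438.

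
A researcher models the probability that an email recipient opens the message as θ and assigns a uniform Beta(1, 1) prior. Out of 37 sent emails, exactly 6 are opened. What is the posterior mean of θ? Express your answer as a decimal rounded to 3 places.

Observing 6 successes and 31 failures updates Beta(1, 1) by adding the success and failure counts to the two shape parameters: α = 1+6 = 7, β = 1+31 = 32.
E[θ | data] = 7/(7+32) = 0.179.

Posterior mean ≈ 0.179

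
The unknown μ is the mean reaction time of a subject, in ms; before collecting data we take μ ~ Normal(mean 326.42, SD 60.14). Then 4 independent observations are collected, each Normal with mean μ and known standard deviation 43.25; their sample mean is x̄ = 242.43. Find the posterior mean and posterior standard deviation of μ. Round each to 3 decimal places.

Posterior mean ≈ 252.046; posterior SD ≈ 20.349

Prior precision 1/τ₀² = 1/60.14² = 0.00027649; data precision n/σ² = 4/43.25² = 0.00213839.
Posterior precision = 0.00027649 + 0.00213839 = 0.00241488, giving posterior SD = 1/√0.00241488 = 20.349.
Posterior mean = (0.00027649·326.42 + 0.00213839·242.43) / 0.00241488 = 252.046.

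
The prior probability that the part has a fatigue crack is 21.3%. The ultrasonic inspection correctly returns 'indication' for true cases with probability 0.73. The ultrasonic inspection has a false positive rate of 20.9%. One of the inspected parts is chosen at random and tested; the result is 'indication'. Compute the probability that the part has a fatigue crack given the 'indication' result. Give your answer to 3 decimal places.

P(H | E) ≈ 0.486

Let H be the event that the part has a fatigue crack. P(H) = 0.213, so P(¬H) = 0.787. With E the 'indication' result, P(E|H) = 0.73 and P(E|¬H) = 0.209.
P(E) = 0.73·0.213 + 0.209·0.787 = 0.15549 + 0.16448 = 0.31997.
By Bayes' theorem, P(H|E) = 0.15549 / 0.31997 = 0.486.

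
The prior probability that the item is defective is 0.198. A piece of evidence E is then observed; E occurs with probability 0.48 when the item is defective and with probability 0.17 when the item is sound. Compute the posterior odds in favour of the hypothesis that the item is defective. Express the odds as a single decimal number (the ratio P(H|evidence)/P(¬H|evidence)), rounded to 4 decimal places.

Prior odds = 0.198/(1−0.198) = 0.24688. In log-odds, ln(0.24688) = -1.3988.
Add log likelihood ratio: ln(2.8235) = 1.0380.
Posterior log-odds = -0.36085, so posterior odds = exp(-0.36085) = 0.69708.

Posterior odds ≈ 0.6971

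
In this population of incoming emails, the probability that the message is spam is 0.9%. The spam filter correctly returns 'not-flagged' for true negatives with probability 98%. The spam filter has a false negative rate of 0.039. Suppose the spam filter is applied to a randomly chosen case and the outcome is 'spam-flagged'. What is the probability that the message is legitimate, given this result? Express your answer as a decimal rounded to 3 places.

Write H for 'the message is spam'. Prior odds H:¬H = 0.009/0.991 = 0.0090817. For the 'spam-flagged' outcome, the likelihood ratio is 0.961/0.02 = 48.050.
Posterior odds = 0.0090817 × 48.050 = 0.43638, so P(H|E) = 0.43638/(1+0.43638) = 0.304. Then P(¬H|E) = 1 − 0.304 = 0.696.

P(¬H | E) ≈ 0.696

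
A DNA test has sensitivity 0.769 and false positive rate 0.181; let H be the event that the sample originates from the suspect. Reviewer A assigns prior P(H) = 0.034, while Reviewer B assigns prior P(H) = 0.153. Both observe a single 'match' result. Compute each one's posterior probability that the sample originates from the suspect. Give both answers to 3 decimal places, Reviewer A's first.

Reviewer A: 0.130; Reviewer B: 0.434

P('+'|H) = 0.769, P('+'|¬H) = 0.181.
Reviewer A: numerator 0.769·0.034 = 0.026146; evidence = 0.026146+0.181·0.966 = 0.20099; posterior = 0.130.
Reviewer B: numerator 0.769·0.153 = 0.11766; evidence = 0.11766+0.181·0.847 = 0.27096; posterior = 0.434.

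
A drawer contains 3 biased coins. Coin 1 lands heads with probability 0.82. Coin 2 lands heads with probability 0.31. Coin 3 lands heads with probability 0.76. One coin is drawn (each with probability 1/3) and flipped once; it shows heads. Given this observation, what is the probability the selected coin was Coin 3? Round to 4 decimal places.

Posterior probability ≈ 0.4021

Tabulate prior·likelihood by source: [1] prior 0.333333, lik 0.82, product 0.2733; [2] prior 0.333333, lik 0.31, product 0.1033; [3] prior 0.333333, lik 0.76, product 0.2533.
Normalizing constant = 0.63000; the posterior for Coin 3 is its product over the sum, 0.2533/0.63000 = 0.4021.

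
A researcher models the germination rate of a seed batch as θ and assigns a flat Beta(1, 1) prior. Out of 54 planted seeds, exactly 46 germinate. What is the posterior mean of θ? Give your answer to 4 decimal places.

The binomial likelihood is conjugate to the Beta prior: with 46 successes and 8 failures, the posterior is Beta(1+46, 1+8) = Beta(47, 9).
E[θ | data] = 47/(47+9) = 0.8393.

Posterior mean ≈ 0.8393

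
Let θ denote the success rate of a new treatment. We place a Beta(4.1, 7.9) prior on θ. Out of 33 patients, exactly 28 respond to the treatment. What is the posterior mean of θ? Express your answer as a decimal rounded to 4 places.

Posterior mean ≈ 0.7133

The binomial likelihood is conjugate to the Beta prior: with 28 successes and 5 failures, the posterior is Beta(4.1+28, 7.9+5) = Beta(32.1, 12.9).
Posterior mean = α/(α+β) = 32.1/45 = 0.7133.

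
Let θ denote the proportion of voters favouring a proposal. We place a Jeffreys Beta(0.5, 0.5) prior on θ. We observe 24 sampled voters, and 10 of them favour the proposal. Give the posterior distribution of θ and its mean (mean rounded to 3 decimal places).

Observing 10 successes and 14 failures updates Beta(0.5, 0.5) by adding the success and failure counts to the two shape parameters: α = 0.5+10 = 10.5, β = 0.5+14 = 14.5.
Posterior mean = α/(α+β) = 10.5/25 = 0.420.

Posterior: Beta(10.5, 14.5); mean ≈ 0.420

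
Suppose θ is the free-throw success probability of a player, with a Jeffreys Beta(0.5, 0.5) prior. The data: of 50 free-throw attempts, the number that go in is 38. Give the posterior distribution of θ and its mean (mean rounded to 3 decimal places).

Posterior: Beta(38.5, 12.5); mean ≈ 0.755

The binomial likelihood is conjugate to the Beta prior: with 38 successes and 12 failures, the posterior is Beta(0.5+38, 0.5+12) = Beta(38.5, 12.5).
Posterior mean = α/(α+β) = 38.5/51 = 0.755.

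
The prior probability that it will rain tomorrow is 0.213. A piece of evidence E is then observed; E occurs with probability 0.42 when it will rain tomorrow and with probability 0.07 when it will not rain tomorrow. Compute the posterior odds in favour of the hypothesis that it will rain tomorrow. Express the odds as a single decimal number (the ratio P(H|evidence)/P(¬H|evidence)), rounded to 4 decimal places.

Posterior odds ≈ 1.6239

Prior odds = 0.213/(1−0.213) = 0.27065.
Likelihood ratio for E = 0.42/0.07 = 6.0000.
Posterior odds = prior odds × LR = 1.6239.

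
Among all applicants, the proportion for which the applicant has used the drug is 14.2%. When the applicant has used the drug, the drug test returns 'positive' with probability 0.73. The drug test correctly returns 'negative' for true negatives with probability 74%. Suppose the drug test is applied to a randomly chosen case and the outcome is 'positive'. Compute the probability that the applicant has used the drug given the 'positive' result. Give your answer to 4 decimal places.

P(H | E) ≈ 0.3173

Write H for 'the applicant has used the drug'. Prior odds H:¬H = 0.142/0.858 = 0.16550. For the 'positive' outcome, the likelihood ratio is 0.73/0.26 = 2.8077.
Posterior odds = 0.16550 × 2.8077 = 0.46468, so P(H|E) = 0.46468/(1+0.46468) = 0.3173.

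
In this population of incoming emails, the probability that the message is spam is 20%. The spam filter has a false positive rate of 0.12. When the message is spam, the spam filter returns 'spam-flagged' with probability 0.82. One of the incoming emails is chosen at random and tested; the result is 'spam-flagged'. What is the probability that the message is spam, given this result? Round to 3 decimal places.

Let H be the event that the message is spam. P(H) = 0.2, so P(¬H) = 0.8. With E the 'spam-flagged' result, P(E|H) = 0.82 and P(E|¬H) = 0.12.
P(E) = 0.82·0.2 + 0.12·0.8 = 0.16400 + 0.096000 = 0.26000.
By Bayes' theorem, P(H|E) = 0.16400 / 0.26000 = 0.631.

P(H | E) ≈ 0.631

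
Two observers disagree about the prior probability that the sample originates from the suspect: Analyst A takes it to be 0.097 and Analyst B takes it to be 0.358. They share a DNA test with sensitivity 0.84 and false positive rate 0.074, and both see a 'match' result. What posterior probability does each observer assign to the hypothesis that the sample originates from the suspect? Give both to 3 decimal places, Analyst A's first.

Analyst A: 0.549; Analyst B: 0.864

P('+'|H) = 0.84, P('+'|¬H) = 0.074.
Analyst A: numerator 0.84·0.097 = 0.081480; evidence = 0.081480+0.074·0.903 = 0.14830; posterior = 0.549.
Analyst B: numerator 0.84·0.358 = 0.30072; evidence = 0.30072+0.074·0.642 = 0.34823; posterior = 0.864.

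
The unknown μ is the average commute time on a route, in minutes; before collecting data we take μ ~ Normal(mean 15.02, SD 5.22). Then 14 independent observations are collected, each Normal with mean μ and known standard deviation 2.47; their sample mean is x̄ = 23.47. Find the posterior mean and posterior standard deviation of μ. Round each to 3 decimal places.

With known σ, the Normal prior is conjugate. Weight on the data is w = (n/σ²)/(n/σ² + 1/τ₀²) = 2.29474/(2.29474+0.0366994) = 0.98426.
Posterior mean = w·x̄ + (1−w)·μ₀ = 0.98426·23.47 + 0.015741·15.02 = 23.337. Posterior variance = 1/(2.29474+0.0366994) = 0.428919, so SD = 0.655.

Posterior mean ≈ 23.337; posterior SD ≈ 0.655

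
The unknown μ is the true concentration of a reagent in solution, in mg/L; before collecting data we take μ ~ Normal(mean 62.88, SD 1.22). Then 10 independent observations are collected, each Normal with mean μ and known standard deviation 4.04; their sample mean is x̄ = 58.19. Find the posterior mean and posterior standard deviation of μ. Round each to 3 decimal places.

With known σ, the Normal prior is conjugate. Weight on the data is w = (n/σ²)/(n/σ² + 1/τ₀²) = 0.612685/(0.612685+0.671862) = 0.47697.
Posterior mean = w·x̄ + (1−w)·μ₀ = 0.47697·58.19 + 0.52303·62.88 = 60.643. Posterior variance = 1/(0.612685+0.671862) = 0.778484, so SD = 0.882.

Posterior mean ≈ 60.643; posterior SD ≈ 0.882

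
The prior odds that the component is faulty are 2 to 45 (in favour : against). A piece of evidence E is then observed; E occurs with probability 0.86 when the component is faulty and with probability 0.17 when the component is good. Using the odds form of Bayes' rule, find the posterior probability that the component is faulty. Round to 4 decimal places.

Prior odds = 2/45 = 0.044444. In log-odds, ln(0.044444) = -3.1135.
Add log likelihood ratio: ln(5.0588) = 1.6211.
Posterior log-odds = -1.4924, so posterior odds = exp(-1.4924) = 0.22484. Converting, P(H|E) = 0.22484/1.2248 = 0.1836.

Posterior probability ≈ 0.1836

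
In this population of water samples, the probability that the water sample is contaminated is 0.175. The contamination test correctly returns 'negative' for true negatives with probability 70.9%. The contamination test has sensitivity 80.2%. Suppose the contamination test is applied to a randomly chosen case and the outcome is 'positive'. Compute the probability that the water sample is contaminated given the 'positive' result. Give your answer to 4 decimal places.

P(H | E) ≈ 0.3689

Write H for 'the water sample is contaminated'. Prior odds H:¬H = 0.175/0.825 = 0.21212. For the 'positive' outcome, the likelihood ratio is 0.802/0.291 = 2.7560.
Posterior odds = 0.21212 × 2.7560 = 0.58461, so P(H|E) = 0.58461/(1+0.58461) = 0.3689.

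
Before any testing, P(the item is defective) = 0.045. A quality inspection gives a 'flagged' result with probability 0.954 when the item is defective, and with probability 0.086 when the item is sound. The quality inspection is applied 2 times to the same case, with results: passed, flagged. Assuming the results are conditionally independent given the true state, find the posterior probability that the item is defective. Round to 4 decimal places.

With H the event that the item is defective, the joint likelihood of the observed sequence is P(data|H) = 0.046·0.954 = 0.043884 and P(data|¬H) = 0.914·0.086 = 0.078604.
Bayes: P(H|data) = 0.045·0.043884 / (0.045·0.043884 + 0.955·0.078604) = 0.0019748/0.077042 = 0.0256.

Posterior P(H) ≈ 0.0256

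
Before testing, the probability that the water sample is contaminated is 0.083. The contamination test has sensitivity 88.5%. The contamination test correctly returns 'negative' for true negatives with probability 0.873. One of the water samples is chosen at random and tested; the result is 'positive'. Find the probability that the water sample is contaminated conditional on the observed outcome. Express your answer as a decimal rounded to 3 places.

Let H be the event that the water sample is contaminated. P(H) = 0.083, so P(¬H) = 0.917. With E the 'positive' result, P(E|H) = 0.885 and P(E|¬H) = 0.127.
P(E) = 0.885·0.083 + 0.127·0.917 = 0.073455 + 0.11646 = 0.18991.
By Bayes' theorem, P(H|E) = 0.073455 / 0.18991 = 0.387.

P(H | E) ≈ 0.387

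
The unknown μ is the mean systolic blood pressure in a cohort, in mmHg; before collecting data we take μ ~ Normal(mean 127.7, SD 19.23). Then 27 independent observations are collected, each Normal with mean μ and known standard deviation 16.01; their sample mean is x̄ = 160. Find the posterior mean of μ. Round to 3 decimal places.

Posterior mean ≈ 159.192

Prior precision 1/τ₀² = 1/19.23² = 0.00270422; data precision n/σ² = 27/16.01² = 0.105337.
Posterior precision = 0.00270422 + 0.105337 = 0.108041.
Posterior mean = (0.00270422·127.7 + 0.105337·160) / 0.108041 = 159.192.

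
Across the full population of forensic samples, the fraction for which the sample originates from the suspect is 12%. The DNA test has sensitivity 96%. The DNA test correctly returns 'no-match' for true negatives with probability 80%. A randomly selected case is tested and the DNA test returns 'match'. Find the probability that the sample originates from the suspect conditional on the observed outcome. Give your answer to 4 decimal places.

P(H | E) ≈ 0.3956

Write H for 'the sample originates from the suspect'. Prior odds H:¬H = 0.12/0.88 = 0.13636. For the 'match' outcome, the likelihood ratio is 0.96/0.2 = 4.8000.
Posterior odds = 0.13636 × 4.8000 = 0.65455, so P(H|E) = 0.65455/(1+0.65455) = 0.3956.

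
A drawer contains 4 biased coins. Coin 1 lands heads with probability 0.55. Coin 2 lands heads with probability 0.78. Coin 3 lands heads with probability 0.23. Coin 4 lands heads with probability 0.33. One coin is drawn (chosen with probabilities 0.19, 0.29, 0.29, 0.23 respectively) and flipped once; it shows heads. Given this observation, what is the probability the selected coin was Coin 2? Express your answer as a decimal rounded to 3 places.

P(heads|C1) = 0.55; P(heads|C2) = 0.78; P(heads|C3) = 0.23; P(heads|C4) = 0.33.
Prior × likelihood for each source: 0.19·0.55=0.1045, 0.29·0.78=0.2262, 0.29·0.23=0.06670, 0.23·0.33=0.07590. Summing gives P(heads) = 0.47330.
P(Coin 2 | heads) = 0.2262 / 0.47330 = 0.478.

Posterior probability ≈ 0.478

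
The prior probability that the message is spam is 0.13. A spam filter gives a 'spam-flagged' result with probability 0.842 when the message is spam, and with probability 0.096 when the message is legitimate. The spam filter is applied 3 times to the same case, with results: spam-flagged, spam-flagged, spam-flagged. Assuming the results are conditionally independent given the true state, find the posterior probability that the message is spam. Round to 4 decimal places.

Posterior P(H) ≈ 0.9902

Let H be the event that the message is spam; start with P(H) = 0.13. P('spam-flagged'|H) = 0.842, P('spam-flagged'|¬H) = 0.096.
Update on result 1 ('spam-flagged'): P(H) ← 0.842·0.1300 / (0.842·0.1300 + 0.096·0.8700) = 0.10946/0.19298 = 0.5672.
Update on result 2 ('spam-flagged'): P(H) ← 0.842·0.5672 / (0.842·0.5672 + 0.096·0.4328) = 0.47759/0.51914 = 0.9200.
Update on result 3 ('spam-flagged'): P(H) ← 0.842·0.9200 / (0.842·0.9200 + 0.096·0.0800) = 0.77461/0.78230 = 0.9902.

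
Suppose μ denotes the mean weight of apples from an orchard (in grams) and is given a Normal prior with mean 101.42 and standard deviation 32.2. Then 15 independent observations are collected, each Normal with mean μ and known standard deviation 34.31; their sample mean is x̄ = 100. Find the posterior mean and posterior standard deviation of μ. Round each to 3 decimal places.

With known σ, the Normal prior is conjugate. Weight on the data is w = (n/σ²)/(n/σ² + 1/τ₀²) = 0.0127424/(0.0127424+0.00096447) = 0.92964.
Posterior mean = w·x̄ + (1−w)·μ₀ = 0.92964·100 + 0.070364·101.42 = 100.100. Posterior variance = 1/(0.0127424+0.00096447) = 72.9563, so SD = 8.541.

Posterior mean ≈ 100.100; posterior SD ≈ 8.541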